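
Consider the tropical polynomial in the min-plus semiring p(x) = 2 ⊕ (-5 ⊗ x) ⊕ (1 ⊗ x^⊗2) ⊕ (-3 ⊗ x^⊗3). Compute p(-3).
p(-3) = -12

A tropical monomial a ⊗ x^⊗i evaluates to a + i · x. Evaluating each term at x = -3:
  Term 0 contributes 2 + 0 · -3 = 2
  Term 1 contributes -5 + 1 · -3 = -8
  Term 2 contributes 1 + 2 · -3 = -5
  Term 3 contributes -3 + 3 · -3 = -12
p(-3) = ⊕ of these = min[2, -8, -5, -12] = -12.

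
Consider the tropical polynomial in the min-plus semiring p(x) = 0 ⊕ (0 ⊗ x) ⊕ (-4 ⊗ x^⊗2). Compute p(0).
p(0) = -4

A tropical monomial a ⊗ x^⊗i evaluates to a + i · x. Evaluating each term at x = 0:
  Term 0 contributes 0 + 0 · 0 = 0
  Term 1 contributes 0 + 1 · 0 = 0
  Term 2 contributes -4 + 2 · 0 = -4
p(0) = ⊕ of these = min[0, 0, -4] = -4.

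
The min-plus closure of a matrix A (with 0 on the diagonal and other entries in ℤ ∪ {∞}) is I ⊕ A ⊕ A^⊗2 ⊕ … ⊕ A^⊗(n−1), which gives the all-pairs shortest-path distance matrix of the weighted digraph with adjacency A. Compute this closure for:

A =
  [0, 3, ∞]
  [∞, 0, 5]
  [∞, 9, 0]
Closure =
  [0, 3, 8]
  [∞, 0, 5]
  [∞, 9, 0]

This is the Floyd-Warshall all-pairs shortest-path computation. For each intermediate vertex k = 0, 1, …, 2, update dist[i][j] ← min(dist[i][j], dist[i][k] + dist[k][j]). The final matrix gives, for each (i, j), the minimum total weight of any directed path from i to j (possibly empty when i = j).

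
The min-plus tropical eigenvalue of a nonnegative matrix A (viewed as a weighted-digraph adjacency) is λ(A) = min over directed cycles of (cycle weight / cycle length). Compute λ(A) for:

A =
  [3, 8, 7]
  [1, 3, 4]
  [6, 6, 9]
λ(A) = 3

Enumerate directed cycles and compute their means (weight / length). Sample:
  cycle 0 → 0: weight = 3, length = 1, mean = 3/1 ≈ 3.000
  cycle 1 → 1: weight = 3, length = 1, mean = 3/1 ≈ 3.000
  cycle 2 → 2: weight = 9, length = 1, mean = 9/1 ≈ 9.000
  cycle 0 → 1 → 0: weight = 9, length = 2, mean = 9/2 ≈ 4.500
  cycle 0 → 2 → 0: weight = 13, length = 2, mean = 13/2 ≈ 6.500
  cycle 1 → 0 → 1: weight = 9, length = 2, mean = 9/2 ≈ 4.500
Minimum mean = 3.000, attained e.g. along the cycle 0 → 0 with weight 3 and length 1. So λ(A) = 3/1 = 3.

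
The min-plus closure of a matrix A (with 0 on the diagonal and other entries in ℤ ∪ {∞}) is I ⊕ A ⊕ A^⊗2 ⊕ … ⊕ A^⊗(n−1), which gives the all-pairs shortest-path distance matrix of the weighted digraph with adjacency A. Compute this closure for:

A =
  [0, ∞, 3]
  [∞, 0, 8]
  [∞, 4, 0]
Closure =
  [0, 7, 3]
  [∞, 0, 8]
  [∞, 4, 0]

This is the Floyd-Warshall all-pairs shortest-path computation. For each intermediate vertex k = 0, 1, …, 2, update dist[i][j] ← min(dist[i][j], dist[i][k] + dist[k][j]). The final matrix gives, for each (i, j), the minimum total weight of any directed path from i to j (possibly empty when i = j).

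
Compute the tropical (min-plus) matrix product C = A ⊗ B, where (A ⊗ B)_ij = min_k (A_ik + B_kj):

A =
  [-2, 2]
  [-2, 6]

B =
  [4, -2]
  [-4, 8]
A ⊗ B =
  [-2, -4]
  [2, -4]

Apply the min-plus product entry-by-entry:
  C[0][0] = min over k of (A[0][0] + B[0][0] = -2 + 4 = 2, A[0][1] + B[1][0] = 2 + -4 = -2) = -2 (attained at k = 1)
  C[0][1] = min over k of (A[0][0] + B[0][1] = -2 + -2 = -4, A[0][1] + B[1][1] = 2 + 8 = 10) = -4 (attained at k = 0)
  C[1][0] = min over k of (A[1][0] + B[0][0] = -2 + 4 = 2, A[1][1] + B[1][0] = 6 + -4 = 2) = 2 (attained at k = 0)
  C[1][1] = min over k of (A[1][0] + B[0][1] = -2 + -2 = -4, A[1][1] + B[1][1] = 6 + 8 = 14) = -4 (attained at k = 0)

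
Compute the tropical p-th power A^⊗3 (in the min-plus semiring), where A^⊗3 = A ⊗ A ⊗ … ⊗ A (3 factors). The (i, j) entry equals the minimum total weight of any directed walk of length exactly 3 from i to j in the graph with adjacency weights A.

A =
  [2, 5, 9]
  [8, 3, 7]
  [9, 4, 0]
A^⊗3 =
  [6, 9, 9]
  [12, 9, 7]
  [9, 4, 0]

Each entry (A^⊗3)_ij equals the minimum over all length-3 walks i = v_0 → v_1 → … → v_3 = j of Σ_t A[v_t][v_{t+1}]. For example, for (i, j) = (0, 2) we minimise over 9 possible intermediate vertex sequences; the minimum is 9, attained along the walk 0 → 2 → 2 → 2.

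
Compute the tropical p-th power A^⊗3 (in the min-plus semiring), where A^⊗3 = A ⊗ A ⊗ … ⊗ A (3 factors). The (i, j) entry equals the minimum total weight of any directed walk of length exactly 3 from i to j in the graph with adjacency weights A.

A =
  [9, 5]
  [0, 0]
A^⊗3 =
  [5, 5]
  [0, 0]

Each entry (A^⊗3)_ij equals the minimum over all length-3 walks i = v_0 → v_1 → … → v_3 = j of Σ_t A[v_t][v_{t+1}]. For example, for (i, j) = (0, 1) we minimise over 4 possible intermediate vertex sequences; the minimum is 5, attained along the walk 0 → 1 → 1 → 1.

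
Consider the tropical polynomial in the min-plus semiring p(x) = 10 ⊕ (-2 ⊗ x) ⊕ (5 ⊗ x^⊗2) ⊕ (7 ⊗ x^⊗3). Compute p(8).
p(8) = 6

A tropical monomial a ⊗ x^⊗i evaluates to a + i · x. Evaluating each term at x = 8:
  Term 0 contributes 10 + 0 · 8 = 10
  Term 1 contributes -2 + 1 · 8 = 6
  Term 2 contributes 5 + 2 · 8 = 21
  Term 3 contributes 7 + 3 · 8 = 31
p(8) = ⊕ of these = min[10, 6, 21, 31] = 6.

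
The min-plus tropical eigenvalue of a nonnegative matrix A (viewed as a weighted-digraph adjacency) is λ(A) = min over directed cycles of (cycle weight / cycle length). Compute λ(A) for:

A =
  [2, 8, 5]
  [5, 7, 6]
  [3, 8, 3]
λ(A) = 2

Enumerate directed cycles and compute their means (weight / length). Sample:
  cycle 0 → 0: weight = 2, length = 1, mean = 2/1 ≈ 2.000
  cycle 1 → 1: weight = 7, length = 1, mean = 7/1 ≈ 7.000
  cycle 2 → 2: weight = 3, length = 1, mean = 3/1 ≈ 3.000
  cycle 0 → 1 → 0: weight = 13, length = 2, mean = 13/2 ≈ 6.500
  cycle 0 → 2 → 0: weight = 8, length = 2, mean = 8/2 ≈ 4.000
  cycle 1 → 0 → 1: weight = 13, length = 2, mean = 13/2 ≈ 6.500
Minimum mean = 2.000, attained e.g. along the cycle 0 → 0 with weight 2 and length 1. So λ(A) = 2/1 = 2.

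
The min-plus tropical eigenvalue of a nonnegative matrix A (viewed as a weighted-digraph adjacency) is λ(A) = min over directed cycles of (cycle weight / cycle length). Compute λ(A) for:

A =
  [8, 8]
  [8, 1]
λ(A) = 1

Enumerate directed cycles and compute their means (weight / length). Sample:
  cycle 0 → 0: weight = 8, length = 1, mean = 8/1 ≈ 8.000
  cycle 1 → 1: weight = 1, length = 1, mean = 1/1 ≈ 1.000
  cycle 0 → 1 → 0: weight = 16, length = 2, mean = 16/2 ≈ 8.000
  cycle 1 → 0 → 1: weight = 16, length = 2, mean = 16/2 ≈ 8.000
Minimum mean = 1.000, attained e.g. along the cycle 1 → 1 with weight 1 and length 1. So λ(A) = 1/1 = 1.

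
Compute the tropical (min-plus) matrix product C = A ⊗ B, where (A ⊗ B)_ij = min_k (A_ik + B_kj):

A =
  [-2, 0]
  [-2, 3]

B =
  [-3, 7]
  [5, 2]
A ⊗ B =
  [-5, 2]
  [-5, 5]

Apply the min-plus product entry-by-entry:
  C[0][0] = min over k of (A[0][0] + B[0][0] = -2 + -3 = -5, A[0][1] + B[1][0] = 0 + 5 = 5) = -5 (attained at k = 0)
  C[0][1] = min over k of (A[0][0] + B[0][1] = -2 + 7 = 5, A[0][1] + B[1][1] = 0 + 2 = 2) = 2 (attained at k = 1)
  C[1][0] = min over k of (A[1][0] + B[0][0] = -2 + -3 = -5, A[1][1] + B[1][0] = 3 + 5 = 8) = -5 (attained at k = 0)
  C[1][1] = min over k of (A[1][0] + B[0][1] = -2 + 7 = 5, A[1][1] + B[1][1] = 3 + 2 = 5) = 5 (attained at k = 0)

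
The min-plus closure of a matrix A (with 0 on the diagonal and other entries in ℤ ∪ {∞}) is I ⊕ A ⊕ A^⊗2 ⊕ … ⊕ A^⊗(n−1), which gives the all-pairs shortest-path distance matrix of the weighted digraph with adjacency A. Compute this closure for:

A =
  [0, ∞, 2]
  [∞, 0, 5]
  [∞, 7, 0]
Closure =
  [0, 9, 2]
  [∞, 0, 5]
  [∞, 7, 0]

This is the Floyd-Warshall all-pairs shortest-path computation. For each intermediate vertex k = 0, 1, …, 2, update dist[i][j] ← min(dist[i][j], dist[i][k] + dist[k][j]). The final matrix gives, for each (i, j), the minimum total weight of any directed path from i to j (possibly empty when i = j).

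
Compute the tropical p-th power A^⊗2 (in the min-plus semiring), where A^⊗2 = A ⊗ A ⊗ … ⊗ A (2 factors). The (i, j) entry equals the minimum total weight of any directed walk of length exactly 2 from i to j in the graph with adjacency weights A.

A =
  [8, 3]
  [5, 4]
A^⊗2 =
  [8, 7]
  [9, 8]

Each entry (A^⊗2)_ij equals the minimum over all length-2 walks i = v_0 → v_1 → … → v_2 = j of Σ_t A[v_t][v_{t+1}]. For example, for (i, j) = (0, 1) we minimise over 2 possible intermediate vertex sequences; the minimum is 7, attained along the walk 0 → 1 → 1.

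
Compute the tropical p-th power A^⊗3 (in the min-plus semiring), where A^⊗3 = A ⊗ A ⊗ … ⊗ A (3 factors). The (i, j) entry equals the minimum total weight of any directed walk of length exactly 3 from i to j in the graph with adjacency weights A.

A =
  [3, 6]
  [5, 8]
A^⊗3 =
  [9, 12]
  [11, 14]

Each entry (A^⊗3)_ij equals the minimum over all length-3 walks i = v_0 → v_1 → … → v_3 = j of Σ_t A[v_t][v_{t+1}]. For example, for (i, j) = (0, 1) we minimise over 4 possible intermediate vertex sequences; the minimum is 12, attained along the walk 0 → 0 → 0 → 1.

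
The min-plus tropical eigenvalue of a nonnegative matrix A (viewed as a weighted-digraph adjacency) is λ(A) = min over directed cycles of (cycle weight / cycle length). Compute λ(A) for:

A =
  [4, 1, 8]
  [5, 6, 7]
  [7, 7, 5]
λ(A) = 3

Enumerate directed cycles and compute their means (weight / length). Sample:
  cycle 0 → 0: weight = 4, length = 1, mean = 4/1 ≈ 4.000
  cycle 1 → 1: weight = 6, length = 1, mean = 6/1 ≈ 6.000
  cycle 2 → 2: weight = 5, length = 1, mean = 5/1 ≈ 5.000
  cycle 0 → 1 → 0: weight = 6, length = 2, mean = 6/2 ≈ 3.000
  cycle 0 → 2 → 0: weight = 15, length = 2, mean = 15/2 ≈ 7.500
  cycle 1 → 0 → 1: weight = 6, length = 2, mean = 6/2 ≈ 3.000
Minimum mean = 3.000, attained e.g. along the cycle 0 → 1 → 0 with weight 6 and length 2. So λ(A) = 6/2 = 3.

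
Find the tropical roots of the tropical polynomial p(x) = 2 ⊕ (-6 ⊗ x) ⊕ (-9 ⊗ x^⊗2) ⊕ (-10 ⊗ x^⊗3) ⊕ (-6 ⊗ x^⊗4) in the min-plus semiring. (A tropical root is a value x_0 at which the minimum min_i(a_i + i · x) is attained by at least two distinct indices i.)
Roots: {-4, 1, 3, 8}

Each tropical root is a break point of the lower envelope of the lines y = a_i + i · x (there are 5 lines, with slopes 0, 1, ..., 4). Only the lines that attain the minimum somewhere contribute to roots; other lines are dominated. Here the surviving (envelope) indices are i = 4, i = 3, i = 2, i = 1, i = 0.
Intersections between consecutive envelope lines give the roots: for adjacent envelope indices i < j the intersection is x = (a_i − a_j) / (j − i). Reading off the sorted break points: {-4, 1, 3, 8}.
Verification: at each break x_0, at least two indices attain the minimum of min_i(a_i + i · x_0).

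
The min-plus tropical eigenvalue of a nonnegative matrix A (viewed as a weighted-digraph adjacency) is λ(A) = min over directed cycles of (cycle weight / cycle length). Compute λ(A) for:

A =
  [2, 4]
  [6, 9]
λ(A) = 2

Enumerate directed cycles and compute their means (weight / length). Sample:
  cycle 0 → 0: weight = 2, length = 1, mean = 2/1 ≈ 2.000
  cycle 1 → 1: weight = 9, length = 1, mean = 9/1 ≈ 9.000
  cycle 0 → 1 → 0: weight = 10, length = 2, mean = 10/2 ≈ 5.000
  cycle 1 → 0 → 1: weight = 10, length = 2, mean = 10/2 ≈ 5.000
Minimum mean = 2.000, attained e.g. along the cycle 0 → 0 with weight 2 and length 1. So λ(A) = 2/1 = 2.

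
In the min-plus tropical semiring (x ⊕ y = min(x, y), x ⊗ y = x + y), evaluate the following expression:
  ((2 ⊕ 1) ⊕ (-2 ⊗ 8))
((2 ⊕ 1) ⊕ (-2 ⊗ 8)) = 1

Expand innermost to outermost. Recall ⊕ takes the minimum of its arguments and ⊗ takes their sum. Working out the expression ((2 ⊕ 1) ⊕ (-2 ⊗ 8)) gives 1.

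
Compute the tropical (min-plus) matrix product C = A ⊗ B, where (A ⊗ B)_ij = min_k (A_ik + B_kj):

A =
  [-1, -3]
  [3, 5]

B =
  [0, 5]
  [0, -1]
A ⊗ B =
  [-3, -4]
  [3, 4]

Apply the min-plus product entry-by-entry:
  C[0][0] = min over k of (A[0][0] + B[0][0] = -1 + 0 = -1, A[0][1] + B[1][0] = -3 + 0 = -3) = -3 (attained at k = 1)
  C[0][1] = min over k of (A[0][0] + B[0][1] = -1 + 5 = 4, A[0][1] + B[1][1] = -3 + -1 = -4) = -4 (attained at k = 1)
  C[1][0] = min over k of (A[1][0] + B[0][0] = 3 + 0 = 3, A[1][1] + B[1][0] = 5 + 0 = 5) = 3 (attained at k = 0)
  C[1][1] = min over k of (A[1][0] + B[0][1] = 3 + 5 = 8, A[1][1] + B[1][1] = 5 + -1 = 4) = 4 (attained at k = 1)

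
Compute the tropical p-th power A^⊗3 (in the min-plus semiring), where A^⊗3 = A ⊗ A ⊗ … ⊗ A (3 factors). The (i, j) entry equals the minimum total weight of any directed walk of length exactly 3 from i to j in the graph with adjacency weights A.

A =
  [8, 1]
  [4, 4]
A^⊗3 =
  [9, 6]
  [9, 9]

Each entry (A^⊗3)_ij equals the minimum over all length-3 walks i = v_0 → v_1 → … → v_3 = j of Σ_t A[v_t][v_{t+1}]. For example, for (i, j) = (0, 1) we minimise over 4 possible intermediate vertex sequences; the minimum is 6, attained along the walk 0 → 1 → 0 → 1.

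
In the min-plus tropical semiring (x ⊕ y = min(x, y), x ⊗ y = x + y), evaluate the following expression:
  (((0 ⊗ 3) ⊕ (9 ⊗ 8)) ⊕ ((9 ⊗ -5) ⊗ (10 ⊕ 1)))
(((0 ⊗ 3) ⊕ (9 ⊗ 8)) ⊕ ((9 ⊗ -5) ⊗ (10 ⊕ 1))) = 3

Expand innermost to outermost. Recall ⊕ takes the minimum of its arguments and ⊗ takes their sum. Working out the expression (((0 ⊗ 3) ⊕ (9 ⊗ 8)) ⊕ ((9 ⊗ -5) ⊗ (10 ⊕ 1))) gives 3.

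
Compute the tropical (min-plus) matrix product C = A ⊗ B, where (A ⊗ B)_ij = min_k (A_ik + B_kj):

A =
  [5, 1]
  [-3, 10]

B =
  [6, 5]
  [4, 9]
A ⊗ B =
  [5, 10]
  [3, 2]

Apply the min-plus product entry-by-entry:
  C[0][0] = min over k of (A[0][0] + B[0][0] = 5 + 6 = 11, A[0][1] + B[1][0] = 1 + 4 = 5) = 5 (attained at k = 1)
  C[0][1] = min over k of (A[0][0] + B[0][1] = 5 + 5 = 10, A[0][1] + B[1][1] = 1 + 9 = 10) = 10 (attained at k = 0)
  C[1][0] = min over k of (A[1][0] + B[0][0] = -3 + 6 = 3, A[1][1] + B[1][0] = 10 + 4 = 14) = 3 (attained at k = 0)
  C[1][1] = min over k of (A[1][0] + B[0][1] = -3 + 5 = 2, A[1][1] + B[1][1] = 10 + 9 = 19) = 2 (attained at k = 0)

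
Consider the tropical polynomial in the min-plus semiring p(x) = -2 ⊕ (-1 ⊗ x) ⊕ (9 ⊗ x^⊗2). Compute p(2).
p(2) = -2

A tropical monomial a ⊗ x^⊗i evaluates to a + i · x. Evaluating each term at x = 2:
  Term 0 contributes -2 + 0 · 2 = -2
  Term 1 contributes -1 + 1 · 2 = 1
  Term 2 contributes 9 + 2 · 2 = 13
p(2) = ⊕ of these = min[-2, 1, 13] = -2.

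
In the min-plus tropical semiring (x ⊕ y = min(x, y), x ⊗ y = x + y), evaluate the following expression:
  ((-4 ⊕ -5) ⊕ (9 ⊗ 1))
((-4 ⊕ -5) ⊕ (9 ⊗ 1)) = -5

Expand innermost to outermost. Recall ⊕ takes the minimum of its arguments and ⊗ takes their sum. Working out the expression ((-4 ⊕ -5) ⊕ (9 ⊗ 1)) gives -5.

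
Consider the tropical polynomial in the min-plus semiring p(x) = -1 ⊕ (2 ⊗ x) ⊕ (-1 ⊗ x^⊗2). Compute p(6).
p(6) = -1

A tropical monomial a ⊗ x^⊗i evaluates to a + i · x. Evaluating each term at x = 6:
  Term 0 contributes -1 + 0 · 6 = -1
  Term 1 contributes 2 + 1 · 6 = 8
  Term 2 contributes -1 + 2 · 6 = 11
p(6) = ⊕ of these = min[-1, 8, 11] = -1.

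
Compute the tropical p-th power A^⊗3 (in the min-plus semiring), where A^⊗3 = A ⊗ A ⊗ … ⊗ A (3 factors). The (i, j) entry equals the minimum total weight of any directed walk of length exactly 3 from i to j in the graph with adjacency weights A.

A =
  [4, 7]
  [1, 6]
A^⊗3 =
  [12, 15]
  [9, 12]

Each entry (A^⊗3)_ij equals the minimum over all length-3 walks i = v_0 → v_1 → … → v_3 = j of Σ_t A[v_t][v_{t+1}]. For example, for (i, j) = (0, 1) we minimise over 4 possible intermediate vertex sequences; the minimum is 15, attained along the walk 0 → 0 → 0 → 1.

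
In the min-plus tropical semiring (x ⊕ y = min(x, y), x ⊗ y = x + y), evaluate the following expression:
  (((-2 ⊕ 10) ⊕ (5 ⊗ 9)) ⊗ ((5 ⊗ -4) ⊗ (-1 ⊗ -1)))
(((-2 ⊕ 10) ⊕ (5 ⊗ 9)) ⊗ ((5 ⊗ -4) ⊗ (-1 ⊗ -1))) = -3

Expand innermost to outermost. Recall ⊕ takes the minimum of its arguments and ⊗ takes their sum. Working out the expression (((-2 ⊕ 10) ⊕ (5 ⊗ 9)) ⊗ ((5 ⊗ -4) ⊗ (-1 ⊗ -1))) gives -3.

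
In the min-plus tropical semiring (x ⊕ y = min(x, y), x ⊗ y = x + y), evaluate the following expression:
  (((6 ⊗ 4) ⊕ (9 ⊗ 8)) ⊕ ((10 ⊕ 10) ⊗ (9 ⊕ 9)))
(((6 ⊗ 4) ⊕ (9 ⊗ 8)) ⊕ ((10 ⊕ 10) ⊗ (9 ⊕ 9))) = 10

Expand innermost to outermost. Recall ⊕ takes the minimum of its arguments and ⊗ takes their sum. Working out the expression (((6 ⊗ 4) ⊕ (9 ⊗ 8)) ⊕ ((10 ⊕ 10) ⊗ (9 ⊕ 9))) gives 10.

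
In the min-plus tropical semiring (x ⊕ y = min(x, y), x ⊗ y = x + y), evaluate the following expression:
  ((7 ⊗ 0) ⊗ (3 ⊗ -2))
((7 ⊗ 0) ⊗ (3 ⊗ -2)) = 8

Expand innermost to outermost. Recall ⊕ takes the minimum of its arguments and ⊗ takes their sum. Working out the expression ((7 ⊗ 0) ⊗ (3 ⊗ -2)) gives 8.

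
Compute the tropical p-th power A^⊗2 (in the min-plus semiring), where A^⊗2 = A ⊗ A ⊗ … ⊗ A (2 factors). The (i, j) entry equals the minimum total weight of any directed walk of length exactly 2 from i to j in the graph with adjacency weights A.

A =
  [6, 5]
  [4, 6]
A^⊗2 =
  [9, 11]
  [10, 9]

Each entry (A^⊗2)_ij equals the minimum over all length-2 walks i = v_0 → v_1 → … → v_2 = j of Σ_t A[v_t][v_{t+1}]. For example, for (i, j) = (0, 1) we minimise over 2 possible intermediate vertex sequences; the minimum is 11, attained along the walk 0 → 0 → 1.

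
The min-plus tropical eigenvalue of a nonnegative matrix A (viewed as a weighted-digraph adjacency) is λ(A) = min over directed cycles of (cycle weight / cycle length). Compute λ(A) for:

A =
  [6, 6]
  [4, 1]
λ(A) = 1

Enumerate directed cycles and compute their means (weight / length). Sample:
  cycle 0 → 0: weight = 6, length = 1, mean = 6/1 ≈ 6.000
  cycle 1 → 1: weight = 1, length = 1, mean = 1/1 ≈ 1.000
  cycle 0 → 1 → 0: weight = 10, length = 2, mean = 10/2 ≈ 5.000
  cycle 1 → 0 → 1: weight = 10, length = 2, mean = 10/2 ≈ 5.000
Minimum mean = 1.000, attained e.g. along the cycle 1 → 1 with weight 1 and length 1. So λ(A) = 1/1 = 1.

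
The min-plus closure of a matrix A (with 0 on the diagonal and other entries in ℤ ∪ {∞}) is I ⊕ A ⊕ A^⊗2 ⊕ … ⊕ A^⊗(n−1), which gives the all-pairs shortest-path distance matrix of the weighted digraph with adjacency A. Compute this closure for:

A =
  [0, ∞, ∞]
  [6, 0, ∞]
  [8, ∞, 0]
Closure =
  [0, ∞, ∞]
  [6, 0, ∞]
  [8, ∞, 0]

This is the Floyd-Warshall all-pairs shortest-path computation. For each intermediate vertex k = 0, 1, …, 2, update dist[i][j] ← min(dist[i][j], dist[i][k] + dist[k][j]). The final matrix gives, for each (i, j), the minimum total weight of any directed path from i to j (possibly empty when i = j).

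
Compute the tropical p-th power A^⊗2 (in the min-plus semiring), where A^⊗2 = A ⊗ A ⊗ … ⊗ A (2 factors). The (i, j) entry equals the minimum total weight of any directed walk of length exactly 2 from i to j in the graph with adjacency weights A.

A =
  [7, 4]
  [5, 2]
A^⊗2 =
  [9, 6]
  [7, 4]

Each entry (A^⊗2)_ij equals the minimum over all length-2 walks i = v_0 → v_1 → … → v_2 = j of Σ_t A[v_t][v_{t+1}]. For example, for (i, j) = (0, 1) we minimise over 2 possible intermediate vertex sequences; the minimum is 6, attained along the walk 0 → 1 → 1.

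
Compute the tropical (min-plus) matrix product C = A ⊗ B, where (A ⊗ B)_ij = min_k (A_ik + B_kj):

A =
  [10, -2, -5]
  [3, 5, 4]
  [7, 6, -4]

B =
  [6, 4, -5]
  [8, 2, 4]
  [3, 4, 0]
A ⊗ B =
  [-2, -1, -5]
  [7, 7, -2]
  [-1, 0, -4]

Apply the min-plus product entry-by-entry:
  C[0][0] = min over k of (A[0][0] + B[0][0] = 10 + 6 = 16, A[0][1] + B[1][0] = -2 + 8 = 6, A[0][2] + B[2][0] = -5 + 3 = -2) = -2 (attained at k = 2)
  C[0][1] = min over k of (A[0][0] + B[0][1] = 10 + 4 = 14, A[0][1] + B[1][1] = -2 + 2 = 0, A[0][2] + B[2][1] = -5 + 4 = -1) = -1 (attained at k = 2)
  C[0][2] = min over k of (A[0][0] + B[0][2] = 10 + -5 = 5, A[0][1] + B[1][2] = -2 + 4 = 2, A[0][2] + B[2][2] = -5 + 0 = -5) = -5 (attained at k = 2)
  C[1][0] = min over k of (A[1][0] + B[0][0] = 3 + 6 = 9, A[1][1] + B[1][0] = 5 + 8 = 13, A[1][2] + B[2][0] = 4 + 3 = 7) = 7 (attained at k = 2)
  C[1][1] = min over k of (A[1][0] + B[0][1] = 3 + 4 = 7, A[1][1] + B[1][1] = 5 + 2 = 7, A[1][2] + B[2][1] = 4 + 4 = 8) = 7 (attained at k = 0)
  C[1][2] = min over k of (A[1][0] + B[0][2] = 3 + -5 = -2, A[1][1] + B[1][2] = 5 + 4 = 9, A[1][2] + B[2][2] = 4 + 0 = 4) = -2 (attained at k = 0)
  C[2][0] = min over k of (A[2][0] + B[0][0] = 7 + 6 = 13, A[2][1] + B[1][0] = 6 + 8 = 14, A[2][2] + B[2][0] = -4 + 3 = -1) = -1 (attained at k = 2)
  C[2][1] = min over k of (A[2][0] + B[0][1] = 7 + 4 = 11, A[2][1] + B[1][1] = 6 + 2 = 8, A[2][2] + B[2][1] = -4 + 4 = 0) = 0 (attained at k = 2)
  C[2][2] = min over k of (A[2][0] + B[0][2] = 7 + -5 = 2, A[2][1] + B[1][2] = 6 + 4 = 10, A[2][2] + B[2][2] = -4 + 0 = -4) = -4 (attained at k = 2)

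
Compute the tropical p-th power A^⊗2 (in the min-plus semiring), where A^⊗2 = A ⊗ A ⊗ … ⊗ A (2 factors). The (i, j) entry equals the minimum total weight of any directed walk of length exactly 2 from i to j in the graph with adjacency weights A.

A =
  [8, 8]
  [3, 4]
A^⊗2 =
  [11, 12]
  [7, 8]

Each entry (A^⊗2)_ij equals the minimum over all length-2 walks i = v_0 → v_1 → … → v_2 = j of Σ_t A[v_t][v_{t+1}]. For example, for (i, j) = (0, 1) we minimise over 2 possible intermediate vertex sequences; the minimum is 12, attained along the walk 0 → 1 → 1.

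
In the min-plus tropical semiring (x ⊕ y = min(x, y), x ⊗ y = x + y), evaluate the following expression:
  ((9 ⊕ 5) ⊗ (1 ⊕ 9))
((9 ⊕ 5) ⊗ (1 ⊕ 9)) = 6

Expand innermost to outermost. Recall ⊕ takes the minimum of its arguments and ⊗ takes their sum. Working out the expression ((9 ⊕ 5) ⊗ (1 ⊕ 9)) gives 6.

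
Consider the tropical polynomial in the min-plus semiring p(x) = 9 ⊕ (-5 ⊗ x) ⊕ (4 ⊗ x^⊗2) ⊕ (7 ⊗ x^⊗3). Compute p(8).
p(8) = 3

A tropical monomial a ⊗ x^⊗i evaluates to a + i · x. Evaluating each term at x = 8:
  Term 0 contributes 9 + 0 · 8 = 9
  Term 1 contributes -5 + 1 · 8 = 3
  Term 2 contributes 4 + 2 · 8 = 20
  Term 3 contributes 7 + 3 · 8 = 31
p(8) = ⊕ of these = min[9, 3, 20, 31] = 3.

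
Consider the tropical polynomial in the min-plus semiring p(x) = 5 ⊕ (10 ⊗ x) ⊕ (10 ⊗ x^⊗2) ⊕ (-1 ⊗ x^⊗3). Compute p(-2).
p(-2) = -7

A tropical monomial a ⊗ x^⊗i evaluates to a + i · x. Evaluating each term at x = -2:
  Term 0 contributes 5 + 0 · -2 = 5
  Term 1 contributes 10 + 1 · -2 = 8
  Term 2 contributes 10 + 2 · -2 = 6
  Term 3 contributes -1 + 3 · -2 = -7
p(-2) = ⊕ of these = min[5, 8, 6, -7] = -7.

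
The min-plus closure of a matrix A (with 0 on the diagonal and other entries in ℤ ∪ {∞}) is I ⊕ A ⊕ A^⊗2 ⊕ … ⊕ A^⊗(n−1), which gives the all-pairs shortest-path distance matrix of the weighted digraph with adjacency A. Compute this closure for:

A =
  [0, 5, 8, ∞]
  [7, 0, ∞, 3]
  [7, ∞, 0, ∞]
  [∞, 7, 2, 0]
Closure =
  [0, 5, 8, 8]
  [7, 0, 5, 3]
  [7, 12, 0, 15]
  [9, 7, 2, 0]

This is the Floyd-Warshall all-pairs shortest-path computation. For each intermediate vertex k = 0, 1, …, 3, update dist[i][j] ← min(dist[i][j], dist[i][k] + dist[k][j]). The final matrix gives, for each (i, j), the minimum total weight of any directed path from i to j (possibly empty when i = j).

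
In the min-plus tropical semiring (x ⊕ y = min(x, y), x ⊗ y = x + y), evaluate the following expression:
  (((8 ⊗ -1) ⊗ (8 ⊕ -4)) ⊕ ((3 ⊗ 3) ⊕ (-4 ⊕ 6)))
(((8 ⊗ -1) ⊗ (8 ⊕ -4)) ⊕ ((3 ⊗ 3) ⊕ (-4 ⊕ 6))) = -4

Expand innermost to outermost. Recall ⊕ takes the minimum of its arguments and ⊗ takes their sum. Working out the expression (((8 ⊗ -1) ⊗ (8 ⊕ -4)) ⊕ ((3 ⊗ 3) ⊕ (-4 ⊕ 6))) gives -4.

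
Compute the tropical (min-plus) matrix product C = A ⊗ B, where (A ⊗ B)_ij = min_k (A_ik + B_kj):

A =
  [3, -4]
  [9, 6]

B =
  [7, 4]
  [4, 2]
A ⊗ B =
  [0, -2]
  [10, 8]

Apply the min-plus product entry-by-entry:
  C[0][0] = min over k of (A[0][0] + B[0][0] = 3 + 7 = 10, A[0][1] + B[1][0] = -4 + 4 = 0) = 0 (attained at k = 1)
  C[0][1] = min over k of (A[0][0] + B[0][1] = 3 + 4 = 7, A[0][1] + B[1][1] = -4 + 2 = -2) = -2 (attained at k = 1)
  C[1][0] = min over k of (A[1][0] + B[0][0] = 9 + 7 = 16, A[1][1] + B[1][0] = 6 + 4 = 10) = 10 (attained at k = 1)
  C[1][1] = min over k of (A[1][0] + B[0][1] = 9 + 4 = 13, A[1][1] + B[1][1] = 6 + 2 = 8) = 8 (attained at k = 1)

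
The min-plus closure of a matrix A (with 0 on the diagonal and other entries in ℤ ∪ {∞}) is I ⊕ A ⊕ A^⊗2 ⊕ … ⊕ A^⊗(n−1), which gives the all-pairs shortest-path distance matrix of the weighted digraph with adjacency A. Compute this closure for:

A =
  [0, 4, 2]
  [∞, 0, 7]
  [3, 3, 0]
Closure =
  [0, 4, 2]
  [10, 0, 7]
  [3, 3, 0]

This is the Floyd-Warshall all-pairs shortest-path computation. For each intermediate vertex k = 0, 1, …, 2, update dist[i][j] ← min(dist[i][j], dist[i][k] + dist[k][j]). The final matrix gives, for each (i, j), the minimum total weight of any directed path from i to j (possibly empty when i = j).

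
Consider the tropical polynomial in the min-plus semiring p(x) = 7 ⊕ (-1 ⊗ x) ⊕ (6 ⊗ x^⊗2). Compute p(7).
p(7) = 6

A tropical monomial a ⊗ x^⊗i evaluates to a + i · x. Evaluating each term at x = 7:
  Term 0 contributes 7 + 0 · 7 = 7
  Term 1 contributes -1 + 1 · 7 = 6
  Term 2 contributes 6 + 2 · 7 = 20
p(7) = ⊕ of these = min[7, 6, 20] = 6.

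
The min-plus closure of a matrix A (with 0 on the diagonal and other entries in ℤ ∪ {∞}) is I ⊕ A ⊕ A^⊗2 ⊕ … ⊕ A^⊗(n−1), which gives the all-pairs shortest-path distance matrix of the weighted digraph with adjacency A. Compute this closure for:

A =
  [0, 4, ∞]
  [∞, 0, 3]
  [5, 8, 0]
Closure =
  [0, 4, 7]
  [8, 0, 3]
  [5, 8, 0]

This is the Floyd-Warshall all-pairs shortest-path computation. For each intermediate vertex k = 0, 1, …, 2, update dist[i][j] ← min(dist[i][j], dist[i][k] + dist[k][j]). The final matrix gives, for each (i, j), the minimum total weight of any directed path from i to j (possibly empty when i = j).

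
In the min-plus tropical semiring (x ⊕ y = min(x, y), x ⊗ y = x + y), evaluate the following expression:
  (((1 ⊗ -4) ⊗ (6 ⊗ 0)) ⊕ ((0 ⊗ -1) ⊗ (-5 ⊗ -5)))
(((1 ⊗ -4) ⊗ (6 ⊗ 0)) ⊕ ((0 ⊗ -1) ⊗ (-5 ⊗ -5))) = -11

Expand innermost to outermost. Recall ⊕ takes the minimum of its arguments and ⊗ takes their sum. Working out the expression (((1 ⊗ -4) ⊗ (6 ⊗ 0)) ⊕ ((0 ⊗ -1) ⊗ (-5 ⊗ -5))) gives -11.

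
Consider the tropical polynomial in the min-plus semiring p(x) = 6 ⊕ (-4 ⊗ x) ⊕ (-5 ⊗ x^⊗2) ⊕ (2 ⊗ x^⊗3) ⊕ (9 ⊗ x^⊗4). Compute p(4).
p(4) = 0

A tropical monomial a ⊗ x^⊗i evaluates to a + i · x. Evaluating each term at x = 4:
  Term 0 contributes 6 + 0 · 4 = 6
  Term 1 contributes -4 + 1 · 4 = 0
  Term 2 contributes -5 + 2 · 4 = 3
  Term 3 contributes 2 + 3 · 4 = 14
  Term 4 contributes 9 + 4 · 4 = 25
p(4) = ⊕ of these = min[6, 0, 3, 14, 25] = 0.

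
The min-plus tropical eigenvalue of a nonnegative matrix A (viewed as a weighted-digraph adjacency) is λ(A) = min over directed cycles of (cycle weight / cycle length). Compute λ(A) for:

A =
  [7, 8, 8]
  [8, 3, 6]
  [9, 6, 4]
λ(A) = 3

Enumerate directed cycles and compute their means (weight / length). Sample:
  cycle 0 → 0: weight = 7, length = 1, mean = 7/1 ≈ 7.000
  cycle 1 → 1: weight = 3, length = 1, mean = 3/1 ≈ 3.000
  cycle 2 → 2: weight = 4, length = 1, mean = 4/1 ≈ 4.000
  cycle 0 → 1 → 0: weight = 16, length = 2, mean = 16/2 ≈ 8.000
  cycle 0 → 2 → 0: weight = 17, length = 2, mean = 17/2 ≈ 8.500
  cycle 1 → 0 → 1: weight = 16, length = 2, mean = 16/2 ≈ 8.000
Minimum mean = 3.000, attained e.g. along the cycle 1 → 1 with weight 3 and length 1. So λ(A) = 3/1 = 3.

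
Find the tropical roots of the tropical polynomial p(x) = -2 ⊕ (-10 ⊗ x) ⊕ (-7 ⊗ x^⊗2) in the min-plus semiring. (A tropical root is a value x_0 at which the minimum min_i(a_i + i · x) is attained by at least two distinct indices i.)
Roots: {-3, 8}

Each tropical root is a break point of the lower envelope of the lines y = a_i + i · x (there are 3 lines, with slopes 0, 1, ..., 2). Only the lines that attain the minimum somewhere contribute to roots; other lines are dominated. Here the surviving (envelope) indices are i = 2, i = 1, i = 0.
Intersections between consecutive envelope lines give the roots: for adjacent envelope indices i < j the intersection is x = (a_i − a_j) / (j − i). Reading off the sorted break points: {-3, 8}.
Verification: at each break x_0, at least two indices attain the minimum of min_i(a_i + i · x_0).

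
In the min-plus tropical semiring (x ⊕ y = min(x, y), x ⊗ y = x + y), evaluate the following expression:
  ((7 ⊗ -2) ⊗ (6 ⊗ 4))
((7 ⊗ -2) ⊗ (6 ⊗ 4)) = 15

Expand innermost to outermost. Recall ⊕ takes the minimum of its arguments and ⊗ takes their sum. Working out the expression ((7 ⊗ -2) ⊗ (6 ⊗ 4)) gives 15.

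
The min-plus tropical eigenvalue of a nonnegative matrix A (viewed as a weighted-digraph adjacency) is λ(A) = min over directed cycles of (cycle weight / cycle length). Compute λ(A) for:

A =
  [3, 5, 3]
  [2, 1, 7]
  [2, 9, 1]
λ(A) = 1

Enumerate directed cycles and compute their means (weight / length). Sample:
  cycle 0 → 0: weight = 3, length = 1, mean = 3/1 ≈ 3.000
  cycle 1 → 1: weight = 1, length = 1, mean = 1/1 ≈ 1.000
  cycle 2 → 2: weight = 1, length = 1, mean = 1/1 ≈ 1.000
  cycle 0 → 1 → 0: weight = 7, length = 2, mean = 7/2 ≈ 3.500
  cycle 0 → 2 → 0: weight = 5, length = 2, mean = 5/2 ≈ 2.500
  cycle 1 → 0 → 1: weight = 7, length = 2, mean = 7/2 ≈ 3.500
Minimum mean = 1.000, attained e.g. along the cycle 1 → 1 with weight 1 and length 1. So λ(A) = 1/1 = 1.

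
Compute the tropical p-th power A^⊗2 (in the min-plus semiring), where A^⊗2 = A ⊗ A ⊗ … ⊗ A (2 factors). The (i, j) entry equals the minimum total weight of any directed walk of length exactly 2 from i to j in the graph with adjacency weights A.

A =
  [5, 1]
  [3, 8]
A^⊗2 =
  [4, 6]
  [8, 4]

Each entry (A^⊗2)_ij equals the minimum over all length-2 walks i = v_0 → v_1 → … → v_2 = j of Σ_t A[v_t][v_{t+1}]. For example, for (i, j) = (0, 1) we minimise over 2 possible intermediate vertex sequences; the minimum is 6, attained along the walk 0 → 0 → 1.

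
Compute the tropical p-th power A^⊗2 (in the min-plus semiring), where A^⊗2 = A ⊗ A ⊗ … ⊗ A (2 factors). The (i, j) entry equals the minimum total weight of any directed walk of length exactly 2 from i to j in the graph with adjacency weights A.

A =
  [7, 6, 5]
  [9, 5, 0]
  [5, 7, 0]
A^⊗2 =
  [10, 11, 5]
  [5, 7, 0]
  [5, 7, 0]

Each entry (A^⊗2)_ij equals the minimum over all length-2 walks i = v_0 → v_1 → … → v_2 = j of Σ_t A[v_t][v_{t+1}]. For example, for (i, j) = (0, 2) we minimise over 3 possible intermediate vertex sequences; the minimum is 5, attained along the walk 0 → 2 → 2.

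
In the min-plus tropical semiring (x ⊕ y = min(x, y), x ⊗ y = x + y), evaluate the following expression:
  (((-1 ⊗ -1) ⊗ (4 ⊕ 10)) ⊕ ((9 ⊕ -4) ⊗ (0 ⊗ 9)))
(((-1 ⊗ -1) ⊗ (4 ⊕ 10)) ⊕ ((9 ⊕ -4) ⊗ (0 ⊗ 9))) = 2

Expand innermost to outermost. Recall ⊕ takes the minimum of its arguments and ⊗ takes their sum. Working out the expression (((-1 ⊗ -1) ⊗ (4 ⊕ 10)) ⊕ ((9 ⊕ -4) ⊗ (0 ⊗ 9))) gives 2.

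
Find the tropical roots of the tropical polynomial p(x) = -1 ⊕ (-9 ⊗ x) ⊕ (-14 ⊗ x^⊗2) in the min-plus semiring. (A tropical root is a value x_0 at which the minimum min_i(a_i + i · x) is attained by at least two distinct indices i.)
Roots: {5, 8}

Each tropical root is a break point of the lower envelope of the lines y = a_i + i · x (there are 3 lines, with slopes 0, 1, ..., 2). Only the lines that attain the minimum somewhere contribute to roots; other lines are dominated. Here the surviving (envelope) indices are i = 2, i = 1, i = 0.
Intersections between consecutive envelope lines give the roots: for adjacent envelope indices i < j the intersection is x = (a_i − a_j) / (j − i). Reading off the sorted break points: {5, 8}.
Verification: at each break x_0, at least two indices attain the minimum of min_i(a_i + i · x_0).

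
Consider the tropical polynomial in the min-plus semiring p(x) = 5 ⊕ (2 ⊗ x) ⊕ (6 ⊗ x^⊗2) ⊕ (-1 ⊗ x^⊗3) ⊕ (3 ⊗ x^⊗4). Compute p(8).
p(8) = 5

A tropical monomial a ⊗ x^⊗i evaluates to a + i · x. Evaluating each term at x = 8:
  Term 0 contributes 5 + 0 · 8 = 5
  Term 1 contributes 2 + 1 · 8 = 10
  Term 2 contributes 6 + 2 · 8 = 22
  Term 3 contributes -1 + 3 · 8 = 23
  Term 4 contributes 3 + 4 · 8 = 35
p(8) = ⊕ of these = min[5, 10, 22, 23, 35] = 5.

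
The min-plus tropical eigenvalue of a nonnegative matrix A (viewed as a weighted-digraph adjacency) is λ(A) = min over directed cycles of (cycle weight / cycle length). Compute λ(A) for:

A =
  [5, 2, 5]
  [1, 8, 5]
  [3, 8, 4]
λ(A) = 3/2

Enumerate directed cycles and compute their means (weight / length). Sample:
  cycle 0 → 0: weight = 5, length = 1, mean = 5/1 ≈ 5.000
  cycle 1 → 1: weight = 8, length = 1, mean = 8/1 ≈ 8.000
  cycle 2 → 2: weight = 4, length = 1, mean = 4/1 ≈ 4.000
  cycle 0 → 1 → 0: weight = 3, length = 2, mean = 3/2 ≈ 1.500
  cycle 0 → 2 → 0: weight = 8, length = 2, mean = 8/2 ≈ 4.000
  cycle 1 → 0 → 1: weight = 3, length = 2, mean = 3/2 ≈ 1.500
Minimum mean = 1.500, attained e.g. along the cycle 0 → 1 → 0 with weight 3 and length 2. So λ(A) = 3/2 = 3/2.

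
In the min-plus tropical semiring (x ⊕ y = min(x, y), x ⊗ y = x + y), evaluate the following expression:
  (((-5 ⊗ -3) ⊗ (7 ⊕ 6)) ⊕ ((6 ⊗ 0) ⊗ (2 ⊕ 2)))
(((-5 ⊗ -3) ⊗ (7 ⊕ 6)) ⊕ ((6 ⊗ 0) ⊗ (2 ⊕ 2))) = -2

Expand innermost to outermost. Recall ⊕ takes the minimum of its arguments and ⊗ takes their sum. Working out the expression (((-5 ⊗ -3) ⊗ (7 ⊕ 6)) ⊕ ((6 ⊗ 0) ⊗ (2 ⊕ 2))) gives -2.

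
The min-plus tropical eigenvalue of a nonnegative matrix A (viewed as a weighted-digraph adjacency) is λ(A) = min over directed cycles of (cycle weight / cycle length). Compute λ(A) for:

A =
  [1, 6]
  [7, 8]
λ(A) = 1

Enumerate directed cycles and compute their means (weight / length). Sample:
  cycle 0 → 0: weight = 1, length = 1, mean = 1/1 ≈ 1.000
  cycle 1 → 1: weight = 8, length = 1, mean = 8/1 ≈ 8.000
  cycle 0 → 1 → 0: weight = 13, length = 2, mean = 13/2 ≈ 6.500
  cycle 1 → 0 → 1: weight = 13, length = 2, mean = 13/2 ≈ 6.500
Minimum mean = 1.000, attained e.g. along the cycle 0 → 0 with weight 1 and length 1. So λ(A) = 1/1 = 1.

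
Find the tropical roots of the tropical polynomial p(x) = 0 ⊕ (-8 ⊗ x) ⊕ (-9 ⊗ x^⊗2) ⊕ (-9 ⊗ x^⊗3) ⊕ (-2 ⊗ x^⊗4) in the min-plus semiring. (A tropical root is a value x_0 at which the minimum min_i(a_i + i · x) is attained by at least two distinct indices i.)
Roots: {-7, 0, 1, 8}

Each tropical root is a break point of the lower envelope of the lines y = a_i + i · x (there are 5 lines, with slopes 0, 1, ..., 4). Only the lines that attain the minimum somewhere contribute to roots; other lines are dominated. Here the surviving (envelope) indices are i = 4, i = 3, i = 2, i = 1, i = 0.
Intersections between consecutive envelope lines give the roots: for adjacent envelope indices i < j the intersection is x = (a_i − a_j) / (j − i). Reading off the sorted break points: {-7, 0, 1, 8}.
Verification: at each break x_0, at least two indices attain the minimum of min_i(a_i + i · x_0).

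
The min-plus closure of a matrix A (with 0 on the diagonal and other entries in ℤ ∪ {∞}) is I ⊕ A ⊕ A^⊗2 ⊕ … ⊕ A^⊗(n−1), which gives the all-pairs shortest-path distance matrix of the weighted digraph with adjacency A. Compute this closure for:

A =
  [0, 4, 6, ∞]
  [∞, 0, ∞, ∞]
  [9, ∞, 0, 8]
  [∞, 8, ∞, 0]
Closure =
  [0, 4, 6, 14]
  [∞, 0, ∞, ∞]
  [9, 13, 0, 8]
  [∞, 8, ∞, 0]

This is the Floyd-Warshall all-pairs shortest-path computation. For each intermediate vertex k = 0, 1, …, 3, update dist[i][j] ← min(dist[i][j], dist[i][k] + dist[k][j]). The final matrix gives, for each (i, j), the minimum total weight of any directed path from i to j (possibly empty when i = j).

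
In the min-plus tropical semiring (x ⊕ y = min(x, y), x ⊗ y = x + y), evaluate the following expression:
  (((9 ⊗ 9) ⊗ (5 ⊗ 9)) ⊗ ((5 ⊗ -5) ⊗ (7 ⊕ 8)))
(((9 ⊗ 9) ⊗ (5 ⊗ 9)) ⊗ ((5 ⊗ -5) ⊗ (7 ⊕ 8))) = 39

Expand innermost to outermost. Recall ⊕ takes the minimum of its arguments and ⊗ takes their sum. Working out the expression (((9 ⊗ 9) ⊗ (5 ⊗ 9)) ⊗ ((5 ⊗ -5) ⊗ (7 ⊕ 8))) gives 39.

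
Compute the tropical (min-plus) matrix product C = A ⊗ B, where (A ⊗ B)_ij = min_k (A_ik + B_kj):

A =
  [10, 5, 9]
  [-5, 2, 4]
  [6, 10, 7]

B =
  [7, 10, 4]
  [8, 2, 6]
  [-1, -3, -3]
A ⊗ B =
  [8, 6, 6]
  [2, 1, -1]
  [6, 4, 4]

Apply the min-plus product entry-by-entry:
  C[0][0] = min over k of (A[0][0] + B[0][0] = 10 + 7 = 17, A[0][1] + B[1][0] = 5 + 8 = 13, A[0][2] + B[2][0] = 9 + -1 = 8) = 8 (attained at k = 2)
  C[0][1] = min over k of (A[0][0] + B[0][1] = 10 + 10 = 20, A[0][1] + B[1][1] = 5 + 2 = 7, A[0][2] + B[2][1] = 9 + -3 = 6) = 6 (attained at k = 2)
  C[0][2] = min over k of (A[0][0] + B[0][2] = 10 + 4 = 14, A[0][1] + B[1][2] = 5 + 6 = 11, A[0][2] + B[2][2] = 9 + -3 = 6) = 6 (attained at k = 2)
  C[1][0] = min over k of (A[1][0] + B[0][0] = -5 + 7 = 2, A[1][1] + B[1][0] = 2 + 8 = 10, A[1][2] + B[2][0] = 4 + -1 = 3) = 2 (attained at k = 0)
  C[1][1] = min over k of (A[1][0] + B[0][1] = -5 + 10 = 5, A[1][1] + B[1][1] = 2 + 2 = 4, A[1][2] + B[2][1] = 4 + -3 = 1) = 1 (attained at k = 2)
  C[1][2] = min over k of (A[1][0] + B[0][2] = -5 + 4 = -1, A[1][1] + B[1][2] = 2 + 6 = 8, A[1][2] + B[2][2] = 4 + -3 = 1) = -1 (attained at k = 0)
  C[2][0] = min over k of (A[2][0] + B[0][0] = 6 + 7 = 13, A[2][1] + B[1][0] = 10 + 8 = 18, A[2][2] + B[2][0] = 7 + -1 = 6) = 6 (attained at k = 2)
  C[2][1] = min over k of (A[2][0] + B[0][1] = 6 + 10 = 16, A[2][1] + B[1][1] = 10 + 2 = 12, A[2][2] + B[2][1] = 7 + -3 = 4) = 4 (attained at k = 2)
  C[2][2] = min over k of (A[2][0] + B[0][2] = 6 + 4 = 10, A[2][1] + B[1][2] = 10 + 6 = 16, A[2][2] + B[2][2] = 7 + -3 = 4) = 4 (attained at k = 2)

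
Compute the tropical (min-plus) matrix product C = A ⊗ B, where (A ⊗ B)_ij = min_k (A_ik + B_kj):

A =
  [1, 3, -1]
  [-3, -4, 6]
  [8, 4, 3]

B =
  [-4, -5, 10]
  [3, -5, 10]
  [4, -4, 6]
A ⊗ B =
  [-3, -5, 5]
  [-7, -9, 6]
  [4, -1, 9]

Apply the min-plus product entry-by-entry:
  C[0][0] = min over k of (A[0][0] + B[0][0] = 1 + -4 = -3, A[0][1] + B[1][0] = 3 + 3 = 6, A[0][2] + B[2][0] = -1 + 4 = 3) = -3 (attained at k = 0)
  C[0][1] = min over k of (A[0][0] + B[0][1] = 1 + -5 = -4, A[0][1] + B[1][1] = 3 + -5 = -2, A[0][2] + B[2][1] = -1 + -4 = -5) = -5 (attained at k = 2)
  C[0][2] = min over k of (A[0][0] + B[0][2] = 1 + 10 = 11, A[0][1] + B[1][2] = 3 + 10 = 13, A[0][2] + B[2][2] = -1 + 6 = 5) = 5 (attained at k = 2)
  C[1][0] = min over k of (A[1][0] + B[0][0] = -3 + -4 = -7, A[1][1] + B[1][0] = -4 + 3 = -1, A[1][2] + B[2][0] = 6 + 4 = 10) = -7 (attained at k = 0)
  C[1][1] = min over k of (A[1][0] + B[0][1] = -3 + -5 = -8, A[1][1] + B[1][1] = -4 + -5 = -9, A[1][2] + B[2][1] = 6 + -4 = 2) = -9 (attained at k = 1)
  C[1][2] = min over k of (A[1][0] + B[0][2] = -3 + 10 = 7, A[1][1] + B[1][2] = -4 + 10 = 6, A[1][2] + B[2][2] = 6 + 6 = 12) = 6 (attained at k = 1)
  C[2][0] = min over k of (A[2][0] + B[0][0] = 8 + -4 = 4, A[2][1] + B[1][0] = 4 + 3 = 7, A[2][2] + B[2][0] = 3 + 4 = 7) = 4 (attained at k = 0)
  C[2][1] = min over k of (A[2][0] + B[0][1] = 8 + -5 = 3, A[2][1] + B[1][1] = 4 + -5 = -1, A[2][2] + B[2][1] = 3 + -4 = -1) = -1 (attained at k = 1)
  C[2][2] = min over k of (A[2][0] + B[0][2] = 8 + 10 = 18, A[2][1] + B[1][2] = 4 + 10 = 14, A[2][2] + B[2][2] = 3 + 6 = 9) = 9 (attained at k = 2)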